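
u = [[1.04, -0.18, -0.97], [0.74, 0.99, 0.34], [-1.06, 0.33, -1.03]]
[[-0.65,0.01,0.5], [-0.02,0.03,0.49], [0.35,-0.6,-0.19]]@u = [[-1.2, 0.29, 0.12], [-0.52, 0.2, -0.48], [0.12, -0.72, -0.35]]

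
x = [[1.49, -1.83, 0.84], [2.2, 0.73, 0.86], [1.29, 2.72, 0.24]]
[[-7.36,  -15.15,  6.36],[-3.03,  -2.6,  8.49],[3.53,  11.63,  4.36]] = x @ [[0.96, -4.72, 3.13], [1.48, 6.18, -0.05], [-7.24, 3.80, 1.91]]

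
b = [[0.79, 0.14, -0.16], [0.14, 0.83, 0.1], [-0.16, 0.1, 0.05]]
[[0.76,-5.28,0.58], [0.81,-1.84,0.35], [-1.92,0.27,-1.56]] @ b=[[-0.23, -4.22, -0.62], [0.33, -1.38, -0.30], [-1.23, -0.2, 0.26]]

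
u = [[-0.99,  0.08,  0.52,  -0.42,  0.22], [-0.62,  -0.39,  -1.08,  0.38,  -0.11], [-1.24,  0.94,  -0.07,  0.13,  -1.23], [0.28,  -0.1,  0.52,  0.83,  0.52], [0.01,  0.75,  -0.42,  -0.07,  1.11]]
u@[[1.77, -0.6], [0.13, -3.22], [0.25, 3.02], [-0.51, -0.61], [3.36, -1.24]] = [[-0.66, 1.89], [-1.98, -1.73], [-6.29, -1.05], [1.94, 0.57], [3.78, -5.02]]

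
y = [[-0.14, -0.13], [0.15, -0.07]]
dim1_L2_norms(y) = [0.19, 0.17]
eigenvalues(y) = [(-0.11+0.14j), (-0.11-0.14j)]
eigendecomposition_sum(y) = [[-0.07+0.05j, -0.06-0.05j], [0.08+0.06j, (-0.03+0.08j)]] + [[-0.07-0.05j, (-0.06+0.05j)], [(0.07-0.06j), (-0.03-0.08j)]]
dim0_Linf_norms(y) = [0.15, 0.13]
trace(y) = -0.21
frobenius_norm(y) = 0.25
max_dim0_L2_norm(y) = 0.21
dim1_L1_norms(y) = [0.27, 0.22]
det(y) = 0.03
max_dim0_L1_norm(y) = 0.29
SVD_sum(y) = [[-0.17, -0.06], [0.11, 0.04]] + [[0.03,-0.07], [0.04,-0.11]]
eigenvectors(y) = [[0.17-0.66j, 0.17+0.66j],[-0.73+0.00j, (-0.73-0j)]]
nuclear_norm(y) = 0.35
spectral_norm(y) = 0.21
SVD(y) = [[-0.82, 0.57], [0.57, 0.82]] @ diag([0.21140054944640263, 0.1385994505535974]) @ [[0.95, 0.32], [0.32, -0.95]]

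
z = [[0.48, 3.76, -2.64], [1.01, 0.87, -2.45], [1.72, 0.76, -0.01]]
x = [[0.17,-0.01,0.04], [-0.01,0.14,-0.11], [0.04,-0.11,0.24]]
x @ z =[[0.14,  0.66,  -0.42], [-0.05,  0.0,  -0.32], [0.32,  0.24,  0.16]]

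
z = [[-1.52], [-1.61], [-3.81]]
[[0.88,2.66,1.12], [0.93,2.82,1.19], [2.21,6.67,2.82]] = z@ [[-0.58, -1.75, -0.74]]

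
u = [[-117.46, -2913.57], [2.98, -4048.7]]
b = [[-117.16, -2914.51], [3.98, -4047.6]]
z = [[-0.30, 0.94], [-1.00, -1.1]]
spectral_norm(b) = 4988.16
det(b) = 485816.57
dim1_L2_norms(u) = [2915.94, 4048.7]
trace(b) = -4164.76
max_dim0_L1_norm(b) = 6962.11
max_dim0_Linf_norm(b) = 4047.6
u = z + b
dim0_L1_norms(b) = [121.14, 6962.11]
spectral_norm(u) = 4988.51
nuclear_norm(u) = 5085.58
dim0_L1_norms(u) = [120.44, 6962.27]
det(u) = 484242.74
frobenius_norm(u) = 4989.46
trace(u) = -4166.16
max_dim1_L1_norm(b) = 4051.58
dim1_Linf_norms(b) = [2914.51, 4047.6]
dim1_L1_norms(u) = [3031.03, 4051.68]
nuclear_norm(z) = 2.39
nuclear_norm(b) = 5085.55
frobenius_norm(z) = 1.78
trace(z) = -1.40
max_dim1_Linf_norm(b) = 4047.6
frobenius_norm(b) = 4989.11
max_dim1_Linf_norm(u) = 4048.7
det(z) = 1.27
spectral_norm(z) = 1.60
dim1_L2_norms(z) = [0.99, 1.49]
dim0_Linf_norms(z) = [1.0, 1.1]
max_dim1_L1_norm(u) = 4051.68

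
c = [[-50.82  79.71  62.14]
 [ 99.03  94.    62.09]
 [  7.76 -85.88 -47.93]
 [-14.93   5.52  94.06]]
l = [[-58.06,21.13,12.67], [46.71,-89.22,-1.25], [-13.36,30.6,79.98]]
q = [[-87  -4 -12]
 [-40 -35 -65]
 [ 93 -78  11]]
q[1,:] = [-40, -35, -65]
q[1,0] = -40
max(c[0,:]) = 79.71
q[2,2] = 11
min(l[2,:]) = -13.36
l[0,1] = 21.13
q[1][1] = -35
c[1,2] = 62.09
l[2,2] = 79.98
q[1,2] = -65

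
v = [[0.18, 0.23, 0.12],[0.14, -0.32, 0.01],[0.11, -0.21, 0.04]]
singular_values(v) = [0.45, 0.27, 0.02]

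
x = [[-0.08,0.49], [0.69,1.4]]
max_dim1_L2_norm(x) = 1.56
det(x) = -0.45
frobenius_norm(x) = 1.64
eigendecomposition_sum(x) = [[-0.25,  0.07], [0.10,  -0.03]] + [[0.17,0.42], [0.59,1.43]]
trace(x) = 1.32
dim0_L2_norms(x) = [0.69, 1.48]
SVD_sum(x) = [[0.17, 0.38], [0.62, 1.43]] + [[-0.25,0.11], [0.07,-0.03]]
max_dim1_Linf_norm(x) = 1.4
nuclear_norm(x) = 1.89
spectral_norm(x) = 1.61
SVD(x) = [[0.26,0.97],[0.97,-0.26]] @ diag([1.6139470563376126, 0.2788815148753219]) @ [[0.4, 0.92], [-0.92, 0.40]]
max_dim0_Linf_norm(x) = 1.4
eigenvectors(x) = [[-0.93, -0.28], [0.38, -0.96]]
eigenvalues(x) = [-0.28, 1.6]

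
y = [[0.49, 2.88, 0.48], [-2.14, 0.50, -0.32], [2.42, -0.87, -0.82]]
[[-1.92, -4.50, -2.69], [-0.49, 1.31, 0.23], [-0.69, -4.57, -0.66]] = y @ [[-0.16, -1.50, -0.42], [-0.85, -1.82, -0.96], [1.27, 3.08, 0.58]]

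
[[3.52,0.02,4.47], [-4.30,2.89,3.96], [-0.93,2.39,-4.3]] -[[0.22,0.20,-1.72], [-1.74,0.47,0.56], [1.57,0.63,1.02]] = [[3.3, -0.18, 6.19], [-2.56, 2.42, 3.4], [-2.5, 1.76, -5.32]]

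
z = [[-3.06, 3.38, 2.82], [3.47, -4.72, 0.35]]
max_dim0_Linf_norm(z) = 4.72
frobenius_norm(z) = 7.95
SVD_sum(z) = [[-3.08, 3.85, 1.08], [3.45, -4.30, -1.21]] + [[0.02, -0.47, 1.74], [0.02, -0.42, 1.56]]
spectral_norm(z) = 7.57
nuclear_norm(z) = 9.99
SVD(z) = [[-0.67, 0.75], [0.75, 0.67]] @ diag([7.57193667017597, 2.4182586840213043]) @ [[0.61, -0.76, -0.21], [0.01, -0.26, 0.97]]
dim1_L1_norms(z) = [9.26, 8.54]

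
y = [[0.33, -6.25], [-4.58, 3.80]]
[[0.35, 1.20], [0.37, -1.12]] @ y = [[-5.38, 2.37], [5.25, -6.57]]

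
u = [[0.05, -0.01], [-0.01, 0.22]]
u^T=[[0.05,-0.01], [-0.01,0.22]]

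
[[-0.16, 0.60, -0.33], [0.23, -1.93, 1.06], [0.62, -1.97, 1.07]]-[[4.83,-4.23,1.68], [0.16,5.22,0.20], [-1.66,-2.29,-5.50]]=[[-4.99, 4.83, -2.01], [0.07, -7.15, 0.86], [2.28, 0.32, 6.57]]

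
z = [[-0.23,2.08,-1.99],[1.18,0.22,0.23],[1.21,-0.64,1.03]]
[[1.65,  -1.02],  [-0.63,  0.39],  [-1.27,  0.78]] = z @[[-0.36, 0.22], [-0.05, 0.03], [-0.84, 0.52]]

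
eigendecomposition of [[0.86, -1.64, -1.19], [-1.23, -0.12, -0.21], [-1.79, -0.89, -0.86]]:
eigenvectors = [[0.48, 0.83, -0.07],[0.35, -0.41, -0.61],[0.81, -0.37, 0.79]]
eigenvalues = [-2.31, 2.19, 0.0]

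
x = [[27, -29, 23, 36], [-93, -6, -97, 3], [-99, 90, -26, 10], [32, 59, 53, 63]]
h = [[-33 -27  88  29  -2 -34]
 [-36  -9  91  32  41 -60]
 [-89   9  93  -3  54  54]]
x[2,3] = 10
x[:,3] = [36, 3, 10, 63]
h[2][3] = -3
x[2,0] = -99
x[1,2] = -97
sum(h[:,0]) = -158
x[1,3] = 3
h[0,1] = -27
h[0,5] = -34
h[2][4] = 54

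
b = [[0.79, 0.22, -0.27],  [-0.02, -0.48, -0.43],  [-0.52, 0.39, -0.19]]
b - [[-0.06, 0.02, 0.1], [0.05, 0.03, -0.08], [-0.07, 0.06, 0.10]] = [[0.85, 0.20, -0.37], [-0.07, -0.51, -0.35], [-0.45, 0.33, -0.29]]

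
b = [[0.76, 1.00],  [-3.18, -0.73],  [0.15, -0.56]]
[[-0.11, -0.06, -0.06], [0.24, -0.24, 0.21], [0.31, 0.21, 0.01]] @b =[[0.10, -0.03], [0.98, 0.3], [-0.43, 0.15]]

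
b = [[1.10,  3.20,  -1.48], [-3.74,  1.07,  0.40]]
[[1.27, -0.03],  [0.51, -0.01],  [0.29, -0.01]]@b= [[1.51, 4.03, -1.89], [0.60, 1.62, -0.76], [0.36, 0.92, -0.43]]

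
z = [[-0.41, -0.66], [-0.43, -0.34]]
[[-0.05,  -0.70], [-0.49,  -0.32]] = z@[[2.14, -0.18], [-1.26, 1.17]]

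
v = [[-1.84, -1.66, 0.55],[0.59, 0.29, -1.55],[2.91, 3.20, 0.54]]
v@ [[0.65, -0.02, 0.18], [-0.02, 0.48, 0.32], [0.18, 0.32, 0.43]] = [[-1.06, -0.58, -0.63],[0.1, -0.37, -0.47],[1.92, 1.65, 1.78]]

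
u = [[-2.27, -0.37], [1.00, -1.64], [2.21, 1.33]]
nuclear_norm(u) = 5.41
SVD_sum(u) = [[-2.18, -0.66],[0.46, 0.14],[2.39, 0.72]] + [[-0.09, 0.29],  [0.54, -1.78],  [-0.18, 0.61]]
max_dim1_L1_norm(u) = 3.54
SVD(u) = [[-0.67, 0.15], [0.14, -0.94], [0.73, 0.32]] @ diag([3.417994730464098, 1.987388241516906]) @ [[0.96, 0.29], [-0.29, 0.96]]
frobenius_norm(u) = 3.95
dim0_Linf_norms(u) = [2.27, 1.64]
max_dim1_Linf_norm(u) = 2.27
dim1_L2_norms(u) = [2.3, 1.92, 2.58]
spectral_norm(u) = 3.42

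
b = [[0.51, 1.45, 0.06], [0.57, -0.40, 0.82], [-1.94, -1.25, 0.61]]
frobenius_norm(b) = 3.04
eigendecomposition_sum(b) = [[(-0.46+0j),(0.52-0j),-0.23+0.00j], [0.52-0.00j,-0.59+0.00j,(0.26-0j)], [-0.14+0.00j,(0.16-0j),-0.07+0.00j]] + [[(0.48+0.18j), 0.46+0.08j, (0.15-0.31j)],[0.03+0.42j, (0.1+0.37j), 0.28+0.01j],[-0.90+0.59j, -0.70+0.68j, (0.34+0.62j)]] + [[(0.48-0.18j), 0.46-0.08j, 0.15+0.31j], [0.03-0.42j, (0.1-0.37j), (0.28-0.01j)], [(-0.9-0.59j), -0.70-0.68j, 0.34-0.62j]]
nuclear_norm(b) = 4.65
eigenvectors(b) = [[(0.65+0j), -0.24-0.33j, -0.24+0.33j], [-0.74+0.00j, (0.16-0.29j), 0.16+0.29j], [0.19+0.00j, 0.85+0.00j, (0.85-0j)]]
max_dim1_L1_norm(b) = 3.8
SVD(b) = [[-0.49, 0.41, 0.77], [0.00, -0.88, 0.47], [0.87, 0.23, 0.43]] @ diag([2.694567274504565, 1.1382755881427649, 0.8156812420347086]) @ [[-0.72, -0.67, 0.19], [-0.66, 0.57, -0.49], [-0.22, 0.48, 0.85]]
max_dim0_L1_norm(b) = 3.1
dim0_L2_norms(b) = [2.09, 1.96, 1.02]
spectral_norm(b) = 2.69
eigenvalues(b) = [(-1.12+0j), (0.92+1.18j), (0.92-1.18j)]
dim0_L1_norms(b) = [3.02, 3.1, 1.49]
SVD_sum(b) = [[0.95, 0.89, -0.25], [-0.01, -0.01, 0.0], [-1.69, -1.57, 0.44]] + [[-0.3, 0.26, -0.23], [0.66, -0.57, 0.49], [-0.18, 0.15, -0.13]] + [[-0.14, 0.3, 0.53], [-0.08, 0.18, 0.33], [-0.08, 0.17, 0.3]]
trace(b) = 0.72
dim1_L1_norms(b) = [2.02, 1.79, 3.8]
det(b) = -2.50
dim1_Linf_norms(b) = [1.45, 0.82, 1.94]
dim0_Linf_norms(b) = [1.94, 1.45, 0.82]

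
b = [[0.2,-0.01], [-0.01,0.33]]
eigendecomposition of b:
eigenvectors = [[-1.0, 0.08], [-0.08, -1.0]]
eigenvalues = [0.2, 0.33]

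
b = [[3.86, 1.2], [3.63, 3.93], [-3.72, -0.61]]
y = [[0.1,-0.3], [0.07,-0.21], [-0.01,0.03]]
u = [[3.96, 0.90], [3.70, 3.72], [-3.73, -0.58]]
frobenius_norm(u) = 7.63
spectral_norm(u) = 7.30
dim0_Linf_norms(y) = [0.1, 0.3]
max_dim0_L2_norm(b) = 6.47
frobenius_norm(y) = 0.39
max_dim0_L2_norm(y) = 0.37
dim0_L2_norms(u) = [6.58, 3.87]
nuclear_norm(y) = 0.39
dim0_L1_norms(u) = [11.39, 5.2]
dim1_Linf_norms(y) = [0.3, 0.21, 0.03]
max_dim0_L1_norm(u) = 11.39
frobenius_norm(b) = 7.69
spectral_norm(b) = 7.35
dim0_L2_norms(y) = [0.12, 0.37]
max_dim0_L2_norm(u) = 6.58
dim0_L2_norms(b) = [6.47, 4.15]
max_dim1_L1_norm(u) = 7.42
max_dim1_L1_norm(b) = 7.56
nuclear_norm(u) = 9.54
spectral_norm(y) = 0.39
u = y + b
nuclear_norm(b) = 9.61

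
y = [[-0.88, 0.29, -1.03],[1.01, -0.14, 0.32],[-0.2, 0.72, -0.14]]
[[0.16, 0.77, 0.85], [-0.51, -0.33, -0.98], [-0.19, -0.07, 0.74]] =y@[[-0.65, -0.14, -0.92], [-0.39, -0.28, 0.81], [0.29, -0.71, 0.19]]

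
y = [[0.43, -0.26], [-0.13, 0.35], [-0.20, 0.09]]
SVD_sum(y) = [[0.37, -0.33], [-0.25, 0.22], [-0.16, 0.14]] + [[0.06, 0.07], [0.12, 0.13], [-0.04, -0.05]]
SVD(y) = [[-0.79, -0.43], [0.52, -0.85], [0.33, 0.31]] @ diag([0.6298017976107451, 0.2082058974339438]) @ [[-0.75, 0.66], [-0.66, -0.75]]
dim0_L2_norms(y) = [0.49, 0.45]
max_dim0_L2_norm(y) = 0.49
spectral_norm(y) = 0.63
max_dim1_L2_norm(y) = 0.5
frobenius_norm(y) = 0.66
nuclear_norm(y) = 0.84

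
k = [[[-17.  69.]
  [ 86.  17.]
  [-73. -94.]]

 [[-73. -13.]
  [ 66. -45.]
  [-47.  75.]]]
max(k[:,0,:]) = 69.0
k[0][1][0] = 86.0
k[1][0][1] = -13.0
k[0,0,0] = -17.0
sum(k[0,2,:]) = -167.0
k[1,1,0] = 66.0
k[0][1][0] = 86.0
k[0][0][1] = 69.0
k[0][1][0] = 86.0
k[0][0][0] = -17.0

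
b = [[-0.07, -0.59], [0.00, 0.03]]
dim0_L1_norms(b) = [0.07, 0.62]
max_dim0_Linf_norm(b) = 0.59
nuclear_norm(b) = 0.60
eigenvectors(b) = [[1.0, -0.99], [0.0, 0.17]]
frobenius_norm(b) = 0.59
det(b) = -0.00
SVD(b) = [[1.0, 0.05], [-0.05, 1.00]] @ diag([0.5948844748469939, 0.0035300971680932275]) @ [[-0.12, -0.99], [-0.99, 0.12]]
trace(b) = -0.04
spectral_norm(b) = 0.59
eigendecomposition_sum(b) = [[-0.07, -0.41],  [-0.0, -0.00]] + [[0.0, -0.18], [0.0, 0.03]]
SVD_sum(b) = [[-0.07, -0.59], [0.00, 0.03]] + [[-0.0, 0.0], [-0.0, 0.0]]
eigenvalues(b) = [-0.07, 0.03]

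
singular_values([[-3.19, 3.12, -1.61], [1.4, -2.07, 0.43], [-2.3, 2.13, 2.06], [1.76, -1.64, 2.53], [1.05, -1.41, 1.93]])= [6.97, 3.63, 0.53]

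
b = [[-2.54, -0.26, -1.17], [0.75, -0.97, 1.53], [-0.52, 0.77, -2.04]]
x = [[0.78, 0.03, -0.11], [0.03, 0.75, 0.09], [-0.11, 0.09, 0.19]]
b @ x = [[-1.86, -0.38, 0.03], [0.39, -0.57, 0.12], [-0.16, 0.38, -0.26]]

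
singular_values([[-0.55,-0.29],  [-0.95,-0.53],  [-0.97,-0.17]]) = [1.57, 0.25]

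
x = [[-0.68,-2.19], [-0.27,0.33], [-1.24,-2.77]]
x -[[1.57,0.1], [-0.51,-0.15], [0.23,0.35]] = [[-2.25, -2.29], [0.24, 0.48], [-1.47, -3.12]]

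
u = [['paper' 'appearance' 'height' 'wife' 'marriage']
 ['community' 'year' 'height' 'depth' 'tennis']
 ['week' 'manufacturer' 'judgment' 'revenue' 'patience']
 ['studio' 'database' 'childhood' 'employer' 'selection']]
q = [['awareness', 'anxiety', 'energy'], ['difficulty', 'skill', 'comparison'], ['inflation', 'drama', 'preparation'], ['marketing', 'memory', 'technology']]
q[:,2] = ['energy', 'comparison', 'preparation', 'technology']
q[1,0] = 'difficulty'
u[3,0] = 'studio'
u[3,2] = 'childhood'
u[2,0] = 'week'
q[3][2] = 'technology'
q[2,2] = 'preparation'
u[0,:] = ['paper', 'appearance', 'height', 'wife', 'marriage']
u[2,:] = ['week', 'manufacturer', 'judgment', 'revenue', 'patience']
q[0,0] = 'awareness'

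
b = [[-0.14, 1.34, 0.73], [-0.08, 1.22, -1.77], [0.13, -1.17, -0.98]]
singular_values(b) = [2.17, 2.15, 0.0]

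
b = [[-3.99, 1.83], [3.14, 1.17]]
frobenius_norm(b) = 5.52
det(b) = -10.41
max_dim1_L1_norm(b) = 5.82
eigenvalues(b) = [-4.93, 2.11]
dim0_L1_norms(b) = [7.13, 3.0]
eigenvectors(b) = [[-0.89, -0.29], [0.46, -0.96]]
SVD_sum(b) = [[-4.18, 0.70], [2.86, -0.48]] + [[0.19, 1.13],[0.28, 1.65]]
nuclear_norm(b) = 7.16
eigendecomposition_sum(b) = [[-4.27, 1.28], [2.2, -0.66]] + [[0.28,0.55],[0.94,1.83]]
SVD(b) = [[-0.82, 0.57], [0.57, 0.82]] @ diag([5.1368363495191645, 2.0274151815202077]) @ [[0.99,-0.17], [0.17,0.99]]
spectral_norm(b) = 5.14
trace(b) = -2.82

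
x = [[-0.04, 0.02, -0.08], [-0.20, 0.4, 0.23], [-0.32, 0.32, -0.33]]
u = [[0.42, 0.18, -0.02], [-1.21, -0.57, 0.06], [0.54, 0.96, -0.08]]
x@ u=[[-0.08, -0.1, 0.01], [-0.44, -0.04, 0.01], [-0.70, -0.56, 0.05]]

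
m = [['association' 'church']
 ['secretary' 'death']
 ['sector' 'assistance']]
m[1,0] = 'secretary'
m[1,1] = 'death'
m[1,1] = 'death'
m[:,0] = ['association', 'secretary', 'sector']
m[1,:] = ['secretary', 'death']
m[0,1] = 'church'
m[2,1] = 'assistance'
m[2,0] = 'sector'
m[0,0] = 'association'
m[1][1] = 'death'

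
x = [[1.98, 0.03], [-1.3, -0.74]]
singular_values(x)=[2.41, 0.59]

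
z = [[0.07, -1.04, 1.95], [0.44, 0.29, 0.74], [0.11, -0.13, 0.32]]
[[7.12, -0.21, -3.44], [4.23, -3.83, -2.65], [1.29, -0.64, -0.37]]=z@ [[0.42,-5.11,3.66],[1.98,-2.39,-4.17],[4.69,-1.20,-4.12]]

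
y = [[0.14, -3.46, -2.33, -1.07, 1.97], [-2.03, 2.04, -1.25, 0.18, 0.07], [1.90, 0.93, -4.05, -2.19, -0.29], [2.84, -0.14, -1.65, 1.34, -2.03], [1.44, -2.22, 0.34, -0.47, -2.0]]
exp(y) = [[16.65, -37.58, 3.59, -12.13, 8.88], [-15.70, 35.82, -3.63, 11.89, -8.38], [-2.06, 2.13, 0.97, -2.08, 0.44], [14.09, -23.96, -1.33, 0.48, 3.05], [8.83, -20.51, 2.26, -7.28, 5.10]]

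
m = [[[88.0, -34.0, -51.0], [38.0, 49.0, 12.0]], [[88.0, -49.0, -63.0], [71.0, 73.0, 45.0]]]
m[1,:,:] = [[88.0, -49.0, -63.0], [71.0, 73.0, 45.0]]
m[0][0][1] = -34.0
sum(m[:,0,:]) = -21.0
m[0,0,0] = 88.0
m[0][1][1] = 49.0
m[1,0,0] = 88.0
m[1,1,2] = 45.0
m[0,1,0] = 38.0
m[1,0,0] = 88.0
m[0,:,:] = [[88.0, -34.0, -51.0], [38.0, 49.0, 12.0]]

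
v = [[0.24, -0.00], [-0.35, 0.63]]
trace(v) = 0.87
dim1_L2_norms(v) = [0.24, 0.72]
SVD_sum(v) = [[0.07, -0.11],[-0.38, 0.61]] + [[0.17, 0.11], [0.03, 0.02]]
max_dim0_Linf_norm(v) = 0.63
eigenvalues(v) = [0.63, 0.24]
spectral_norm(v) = 0.73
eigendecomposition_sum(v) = [[0.0, 0.00], [-0.57, 0.63]] + [[0.24, 0.00],[0.22, 0.00]]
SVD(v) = [[-0.17, 0.98], [0.98, 0.17]] @ diag([0.7308930983114853, 0.20687019804852916]) @ [[-0.53, 0.85], [0.85, 0.53]]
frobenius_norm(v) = 0.76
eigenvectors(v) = [[0.00, 0.74], [1.0, 0.67]]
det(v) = 0.15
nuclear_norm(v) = 0.94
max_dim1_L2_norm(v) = 0.72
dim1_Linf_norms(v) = [0.24, 0.63]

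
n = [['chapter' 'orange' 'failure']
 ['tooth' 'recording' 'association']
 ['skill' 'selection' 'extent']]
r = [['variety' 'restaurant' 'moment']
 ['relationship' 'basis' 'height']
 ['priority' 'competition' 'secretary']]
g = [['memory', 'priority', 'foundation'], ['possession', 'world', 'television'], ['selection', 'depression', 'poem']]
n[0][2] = 'failure'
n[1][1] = 'recording'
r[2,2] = 'secretary'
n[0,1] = 'orange'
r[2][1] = 'competition'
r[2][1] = 'competition'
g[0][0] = 'memory'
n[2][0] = 'skill'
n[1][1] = 'recording'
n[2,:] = ['skill', 'selection', 'extent']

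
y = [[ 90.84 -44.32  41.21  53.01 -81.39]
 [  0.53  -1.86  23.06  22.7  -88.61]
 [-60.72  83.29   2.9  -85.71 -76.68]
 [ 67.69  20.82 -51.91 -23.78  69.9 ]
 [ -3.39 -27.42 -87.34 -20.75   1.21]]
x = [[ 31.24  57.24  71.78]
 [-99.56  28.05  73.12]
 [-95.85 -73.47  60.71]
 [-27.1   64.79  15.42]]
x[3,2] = 15.42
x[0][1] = 57.24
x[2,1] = -73.47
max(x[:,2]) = 73.12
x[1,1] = 28.05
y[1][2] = 23.06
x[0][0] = 31.24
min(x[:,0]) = -99.56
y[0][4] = -81.39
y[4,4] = 1.21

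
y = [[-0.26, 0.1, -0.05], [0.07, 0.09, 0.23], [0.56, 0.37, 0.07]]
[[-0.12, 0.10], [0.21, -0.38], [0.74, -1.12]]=y @ [[0.72, -0.85],[0.85, -1.60],[0.37, -0.77]]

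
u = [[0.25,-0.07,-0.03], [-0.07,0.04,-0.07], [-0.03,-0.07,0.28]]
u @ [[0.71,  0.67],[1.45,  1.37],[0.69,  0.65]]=[[0.06,0.05], [-0.04,-0.04], [0.07,0.07]]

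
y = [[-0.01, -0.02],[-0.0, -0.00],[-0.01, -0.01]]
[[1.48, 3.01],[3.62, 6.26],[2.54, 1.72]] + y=[[1.47, 2.99], [3.62, 6.26], [2.53, 1.71]]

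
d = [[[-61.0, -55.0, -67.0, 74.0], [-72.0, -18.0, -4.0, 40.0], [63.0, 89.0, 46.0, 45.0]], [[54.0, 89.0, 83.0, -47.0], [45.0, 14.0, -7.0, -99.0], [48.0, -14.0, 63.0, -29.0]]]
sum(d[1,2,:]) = 68.0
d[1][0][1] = 89.0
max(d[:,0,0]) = 54.0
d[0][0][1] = -55.0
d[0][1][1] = -18.0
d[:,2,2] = [46.0, 63.0]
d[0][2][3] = 45.0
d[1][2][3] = -29.0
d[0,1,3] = 40.0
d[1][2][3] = -29.0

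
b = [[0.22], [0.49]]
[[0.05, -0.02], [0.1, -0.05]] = b @ [[0.21, -0.11]]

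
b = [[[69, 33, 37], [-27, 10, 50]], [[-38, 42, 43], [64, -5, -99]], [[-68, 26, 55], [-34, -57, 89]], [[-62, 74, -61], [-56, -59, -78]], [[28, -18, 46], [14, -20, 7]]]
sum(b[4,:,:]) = 57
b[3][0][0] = -62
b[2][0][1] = 26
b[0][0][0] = 69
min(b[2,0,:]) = -68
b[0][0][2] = 37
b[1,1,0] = 64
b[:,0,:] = [[69, 33, 37], [-38, 42, 43], [-68, 26, 55], [-62, 74, -61], [28, -18, 46]]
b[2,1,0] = -34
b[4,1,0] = 14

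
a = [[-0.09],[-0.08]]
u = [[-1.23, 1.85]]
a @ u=[[0.11, -0.17], [0.10, -0.15]]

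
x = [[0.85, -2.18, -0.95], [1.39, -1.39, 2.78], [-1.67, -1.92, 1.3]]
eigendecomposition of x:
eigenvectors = [[0.71+0.00j, -0.13-0.49j, (-0.13+0.49j)], [-0.23+0.00j, (-0.71+0j), (-0.71-0j)], [-0.67+0.00j, -0.08-0.49j, -0.08+0.49j]]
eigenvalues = [(2.43+0j), (-0.84+2.87j), (-0.84-2.87j)]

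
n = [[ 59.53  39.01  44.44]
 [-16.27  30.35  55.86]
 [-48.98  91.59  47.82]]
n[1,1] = 30.35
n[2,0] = -48.98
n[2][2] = 47.82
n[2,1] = 91.59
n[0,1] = 39.01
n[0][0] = 59.53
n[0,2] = 44.44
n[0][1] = 39.01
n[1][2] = 55.86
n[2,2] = 47.82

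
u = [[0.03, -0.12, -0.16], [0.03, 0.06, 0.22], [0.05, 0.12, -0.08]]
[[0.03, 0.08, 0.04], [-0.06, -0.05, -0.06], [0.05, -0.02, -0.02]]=u @ [[0.03, 0.24, -0.36], [0.2, -0.37, -0.16], [-0.33, -0.16, -0.20]]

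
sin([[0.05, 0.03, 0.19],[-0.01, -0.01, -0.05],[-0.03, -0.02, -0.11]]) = [[0.05, 0.03, 0.19], [-0.01, -0.01, -0.05], [-0.03, -0.02, -0.11]]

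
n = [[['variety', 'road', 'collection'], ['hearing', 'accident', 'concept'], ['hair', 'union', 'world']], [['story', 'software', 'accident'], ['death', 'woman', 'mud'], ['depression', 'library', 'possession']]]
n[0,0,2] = 'collection'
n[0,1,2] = 'concept'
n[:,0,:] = [['variety', 'road', 'collection'], ['story', 'software', 'accident']]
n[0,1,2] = 'concept'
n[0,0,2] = 'collection'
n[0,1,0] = 'hearing'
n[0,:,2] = ['collection', 'concept', 'world']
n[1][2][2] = 'possession'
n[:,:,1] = [['road', 'accident', 'union'], ['software', 'woman', 'library']]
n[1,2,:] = ['depression', 'library', 'possession']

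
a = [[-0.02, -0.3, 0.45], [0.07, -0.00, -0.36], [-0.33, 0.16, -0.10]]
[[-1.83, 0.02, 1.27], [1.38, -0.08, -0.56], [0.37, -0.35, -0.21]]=a @ [[0.22, 1.19, -0.81], [0.41, 0.55, -2.09], [-3.79, 0.46, 1.40]]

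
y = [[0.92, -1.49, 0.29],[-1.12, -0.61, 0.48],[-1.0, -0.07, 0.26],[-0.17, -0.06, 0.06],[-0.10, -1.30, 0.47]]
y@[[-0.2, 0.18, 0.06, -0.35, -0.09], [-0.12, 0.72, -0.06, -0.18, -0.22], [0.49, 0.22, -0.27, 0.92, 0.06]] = [[0.14, -0.84, 0.07, 0.21, 0.26], [0.53, -0.54, -0.16, 0.94, 0.26], [0.34, -0.17, -0.13, 0.6, 0.12], [0.07, -0.06, -0.02, 0.13, 0.03], [0.41, -0.85, -0.05, 0.70, 0.32]]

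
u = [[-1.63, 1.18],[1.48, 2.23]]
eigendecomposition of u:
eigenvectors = [[-0.94, -0.27], [0.33, -0.96]]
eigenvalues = [-2.04, 2.64]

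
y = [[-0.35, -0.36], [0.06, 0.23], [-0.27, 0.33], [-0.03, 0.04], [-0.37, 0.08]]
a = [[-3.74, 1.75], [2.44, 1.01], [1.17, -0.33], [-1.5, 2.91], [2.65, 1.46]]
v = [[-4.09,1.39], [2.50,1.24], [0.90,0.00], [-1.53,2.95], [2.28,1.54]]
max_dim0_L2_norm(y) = 0.58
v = y + a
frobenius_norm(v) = 6.77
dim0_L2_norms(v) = [5.6, 3.81]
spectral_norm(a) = 5.66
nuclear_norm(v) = 9.38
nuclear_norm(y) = 1.13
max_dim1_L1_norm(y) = 0.71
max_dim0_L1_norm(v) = 11.3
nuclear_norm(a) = 9.31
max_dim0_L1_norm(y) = 1.08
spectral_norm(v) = 5.66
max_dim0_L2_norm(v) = 5.6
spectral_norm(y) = 0.59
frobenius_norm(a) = 6.74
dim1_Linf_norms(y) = [0.36, 0.23, 0.33, 0.04, 0.37]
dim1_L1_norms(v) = [5.48, 3.74, 0.9, 4.48, 3.82]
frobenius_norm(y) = 0.80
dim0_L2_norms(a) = [5.53, 3.85]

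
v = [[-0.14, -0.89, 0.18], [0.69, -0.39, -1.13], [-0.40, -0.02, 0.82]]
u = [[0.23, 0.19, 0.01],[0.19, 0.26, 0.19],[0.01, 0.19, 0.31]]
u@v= [[0.09, -0.28, -0.17],[0.08, -0.27, -0.1],[0.01, -0.09, 0.04]]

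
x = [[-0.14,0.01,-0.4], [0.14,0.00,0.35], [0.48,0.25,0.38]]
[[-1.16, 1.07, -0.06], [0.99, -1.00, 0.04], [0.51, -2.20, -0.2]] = x @ [[-0.13, -3.26, -0.85], [-2.12, -0.19, 0.12], [2.89, -1.55, 0.46]]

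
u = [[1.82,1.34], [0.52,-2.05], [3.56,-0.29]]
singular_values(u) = [4.03, 2.46]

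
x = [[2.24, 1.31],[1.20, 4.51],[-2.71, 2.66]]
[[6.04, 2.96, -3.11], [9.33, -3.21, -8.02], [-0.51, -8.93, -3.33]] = x @ [[1.76, 2.06, -0.41],[1.6, -1.26, -1.67]]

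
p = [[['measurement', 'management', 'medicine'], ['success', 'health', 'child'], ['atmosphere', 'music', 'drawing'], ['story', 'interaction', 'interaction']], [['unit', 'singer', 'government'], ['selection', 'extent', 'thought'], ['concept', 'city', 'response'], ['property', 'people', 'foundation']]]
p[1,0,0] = 'unit'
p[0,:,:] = [['measurement', 'management', 'medicine'], ['success', 'health', 'child'], ['atmosphere', 'music', 'drawing'], ['story', 'interaction', 'interaction']]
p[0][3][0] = 'story'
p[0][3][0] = 'story'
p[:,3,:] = [['story', 'interaction', 'interaction'], ['property', 'people', 'foundation']]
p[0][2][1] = 'music'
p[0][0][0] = 'measurement'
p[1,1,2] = 'thought'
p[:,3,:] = [['story', 'interaction', 'interaction'], ['property', 'people', 'foundation']]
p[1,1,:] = ['selection', 'extent', 'thought']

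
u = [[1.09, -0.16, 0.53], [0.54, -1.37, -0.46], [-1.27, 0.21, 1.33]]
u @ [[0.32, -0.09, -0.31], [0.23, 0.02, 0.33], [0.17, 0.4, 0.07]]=[[0.40,0.11,-0.35], [-0.22,-0.26,-0.65], [-0.13,0.65,0.56]]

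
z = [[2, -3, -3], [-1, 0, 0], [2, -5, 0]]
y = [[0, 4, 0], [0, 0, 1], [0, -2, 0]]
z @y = [[0, 14, -3], [0, -4, 0], [0, 8, -5]]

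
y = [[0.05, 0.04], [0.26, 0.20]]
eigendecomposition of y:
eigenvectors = [[-0.61, -0.19], [0.79, -0.98]]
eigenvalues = [-0.0, 0.25]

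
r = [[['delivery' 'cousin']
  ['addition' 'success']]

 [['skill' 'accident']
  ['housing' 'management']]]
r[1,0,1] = 'accident'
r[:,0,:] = [['delivery', 'cousin'], ['skill', 'accident']]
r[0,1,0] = 'addition'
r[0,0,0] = 'delivery'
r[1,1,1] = 'management'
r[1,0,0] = 'skill'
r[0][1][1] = 'success'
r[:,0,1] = ['cousin', 'accident']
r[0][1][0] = 'addition'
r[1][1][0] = 'housing'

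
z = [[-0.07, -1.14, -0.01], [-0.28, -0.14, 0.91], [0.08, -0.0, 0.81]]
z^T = [[-0.07, -0.28, 0.08], [-1.14, -0.14, -0.0], [-0.01, 0.91, 0.81]]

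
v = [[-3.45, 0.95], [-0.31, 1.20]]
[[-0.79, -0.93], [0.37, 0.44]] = v @ [[0.34, 0.4],[0.40, 0.47]]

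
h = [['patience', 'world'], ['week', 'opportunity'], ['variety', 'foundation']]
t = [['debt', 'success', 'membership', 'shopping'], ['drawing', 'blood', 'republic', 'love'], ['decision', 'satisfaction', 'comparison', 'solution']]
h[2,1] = 'foundation'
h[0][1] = 'world'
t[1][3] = 'love'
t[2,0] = 'decision'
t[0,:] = ['debt', 'success', 'membership', 'shopping']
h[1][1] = 'opportunity'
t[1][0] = 'drawing'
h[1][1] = 'opportunity'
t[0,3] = 'shopping'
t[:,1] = ['success', 'blood', 'satisfaction']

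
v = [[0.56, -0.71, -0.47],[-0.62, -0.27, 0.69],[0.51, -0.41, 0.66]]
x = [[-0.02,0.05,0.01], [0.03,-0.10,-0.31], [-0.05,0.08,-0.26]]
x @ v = [[-0.04, -0.00, 0.05], [-0.08, 0.13, -0.29], [-0.21, 0.12, -0.09]]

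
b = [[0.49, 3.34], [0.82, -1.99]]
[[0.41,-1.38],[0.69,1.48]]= b @ [[0.84, 0.59], [-0.0, -0.5]]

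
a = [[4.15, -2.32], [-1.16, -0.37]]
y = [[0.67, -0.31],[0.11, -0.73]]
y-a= [[-3.48, 2.01],[1.27, -0.36]]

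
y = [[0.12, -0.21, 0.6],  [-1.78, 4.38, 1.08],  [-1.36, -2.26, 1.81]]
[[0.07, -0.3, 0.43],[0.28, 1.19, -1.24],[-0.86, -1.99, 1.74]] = y @ [[0.42,  0.21,  0.1], [0.21,  0.45,  -0.38], [0.1,  -0.38,  0.56]]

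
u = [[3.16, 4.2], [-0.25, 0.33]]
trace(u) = 3.49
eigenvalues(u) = [2.72, 0.77]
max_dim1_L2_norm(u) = 5.26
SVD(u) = [[-1.0, -0.02], [-0.02, 1.00]] @ diag([5.257236194244312, 0.39807988887606455]) @ [[-0.6, -0.8], [-0.8, 0.6]]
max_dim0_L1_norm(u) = 4.53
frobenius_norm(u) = 5.27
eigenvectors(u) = [[0.99, -0.87],[-0.10, 0.49]]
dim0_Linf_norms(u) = [3.16, 4.2]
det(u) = 2.09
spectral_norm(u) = 5.26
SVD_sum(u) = [[3.15, 4.21], [0.07, 0.09]] + [[0.01, -0.01], [-0.32, 0.24]]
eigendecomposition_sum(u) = [[3.33, 5.86], [-0.35, -0.61]] + [[-0.17, -1.66],[0.10, 0.94]]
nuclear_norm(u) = 5.66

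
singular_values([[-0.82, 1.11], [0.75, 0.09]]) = [1.44, 0.63]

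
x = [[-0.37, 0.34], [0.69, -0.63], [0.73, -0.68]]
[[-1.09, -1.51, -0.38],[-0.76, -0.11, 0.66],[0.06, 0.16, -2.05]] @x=[[-0.92,  0.84], [0.69,  -0.64], [-1.41,  1.31]]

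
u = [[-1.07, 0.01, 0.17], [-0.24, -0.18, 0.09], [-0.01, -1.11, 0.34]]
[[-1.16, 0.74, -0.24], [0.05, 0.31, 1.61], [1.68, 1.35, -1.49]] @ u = [[1.07, 0.12, -0.21],[-0.14, -1.84, 0.58],[-2.11, 1.43, -0.10]]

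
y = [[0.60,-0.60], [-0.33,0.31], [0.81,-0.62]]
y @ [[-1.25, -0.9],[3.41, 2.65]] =[[-2.8, -2.13], [1.47, 1.12], [-3.13, -2.37]]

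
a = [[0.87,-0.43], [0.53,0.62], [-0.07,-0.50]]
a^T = [[0.87, 0.53, -0.07],  [-0.43, 0.62, -0.50]]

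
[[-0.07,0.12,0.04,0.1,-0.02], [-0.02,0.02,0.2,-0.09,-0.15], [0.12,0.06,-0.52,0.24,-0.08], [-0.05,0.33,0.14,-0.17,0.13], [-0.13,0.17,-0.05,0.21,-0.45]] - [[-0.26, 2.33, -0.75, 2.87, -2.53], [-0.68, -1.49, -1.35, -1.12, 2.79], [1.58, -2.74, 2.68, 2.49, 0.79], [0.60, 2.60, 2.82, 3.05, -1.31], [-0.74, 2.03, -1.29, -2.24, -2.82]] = [[0.19, -2.21, 0.79, -2.77, 2.51], [0.66, 1.51, 1.55, 1.03, -2.94], [-1.46, 2.8, -3.2, -2.25, -0.87], [-0.65, -2.27, -2.68, -3.22, 1.44], [0.61, -1.86, 1.24, 2.45, 2.37]]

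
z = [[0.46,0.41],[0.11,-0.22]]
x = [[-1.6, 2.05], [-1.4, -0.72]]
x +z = [[-1.14,2.46], [-1.29,-0.94]]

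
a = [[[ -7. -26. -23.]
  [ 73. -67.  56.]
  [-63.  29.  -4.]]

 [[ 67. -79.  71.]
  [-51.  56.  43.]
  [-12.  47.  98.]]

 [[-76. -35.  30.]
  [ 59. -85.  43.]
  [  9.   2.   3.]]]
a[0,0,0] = -7.0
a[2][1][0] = 59.0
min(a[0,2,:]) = -63.0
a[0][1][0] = 73.0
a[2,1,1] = -85.0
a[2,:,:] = [[-76.0, -35.0, 30.0], [59.0, -85.0, 43.0], [9.0, 2.0, 3.0]]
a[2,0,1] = -35.0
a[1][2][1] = 47.0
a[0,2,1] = 29.0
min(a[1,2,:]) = -12.0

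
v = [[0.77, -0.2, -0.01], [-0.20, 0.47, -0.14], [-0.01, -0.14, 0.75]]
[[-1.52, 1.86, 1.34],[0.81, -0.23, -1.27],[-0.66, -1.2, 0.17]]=v@[[-1.79, 2.42, 1.15], [0.73, 0.07, -2.28], [-0.77, -1.55, -0.19]]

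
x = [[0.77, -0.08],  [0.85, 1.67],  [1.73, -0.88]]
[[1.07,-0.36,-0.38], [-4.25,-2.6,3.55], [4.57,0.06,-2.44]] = x @ [[1.07, -0.60, -0.26], [-3.09, -1.25, 2.26]]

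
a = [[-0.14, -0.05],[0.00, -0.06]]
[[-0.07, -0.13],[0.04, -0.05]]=a @ [[0.76,0.65], [-0.65,0.76]]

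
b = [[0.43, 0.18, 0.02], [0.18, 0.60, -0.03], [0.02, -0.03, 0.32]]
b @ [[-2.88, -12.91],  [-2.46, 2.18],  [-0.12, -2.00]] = [[-1.68, -5.2], [-1.99, -0.96], [-0.02, -0.96]]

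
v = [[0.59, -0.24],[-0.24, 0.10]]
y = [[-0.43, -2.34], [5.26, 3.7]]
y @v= [[0.31, -0.13], [2.22, -0.89]]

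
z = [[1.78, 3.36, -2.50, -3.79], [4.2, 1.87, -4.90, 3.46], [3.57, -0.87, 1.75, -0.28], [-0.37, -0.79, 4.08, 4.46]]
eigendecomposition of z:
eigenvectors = [[(0.42+0j), -0.36+0.00j, (0.65+0j), 0.65-0.00j], [(-0.8+0j), -0.83+0.00j, 0.20+0.20j, 0.20-0.20j], [-0.41+0.00j, -0.17+0.00j, 0.27-0.40j, (0.27+0.4j)], [0.15+0.00j, (-0.39+0j), (-0.47-0.2j), -0.47+0.20j]]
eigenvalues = [(-3.51+0j), (4.26+0j), (4.55+3.77j), (4.55-3.77j)]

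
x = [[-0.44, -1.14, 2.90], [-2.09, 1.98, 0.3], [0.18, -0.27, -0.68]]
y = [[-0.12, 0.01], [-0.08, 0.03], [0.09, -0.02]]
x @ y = [[0.40, -0.10], [0.12, 0.03], [-0.06, 0.01]]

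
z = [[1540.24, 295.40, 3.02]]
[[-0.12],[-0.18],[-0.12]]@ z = [[-184.83, -35.45, -0.36], [-277.24, -53.17, -0.54], [-184.83, -35.45, -0.36]]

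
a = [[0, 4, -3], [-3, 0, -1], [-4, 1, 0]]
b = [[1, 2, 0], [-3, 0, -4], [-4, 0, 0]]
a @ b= [[0, 0, -16], [1, -6, 0], [-7, -8, -4]]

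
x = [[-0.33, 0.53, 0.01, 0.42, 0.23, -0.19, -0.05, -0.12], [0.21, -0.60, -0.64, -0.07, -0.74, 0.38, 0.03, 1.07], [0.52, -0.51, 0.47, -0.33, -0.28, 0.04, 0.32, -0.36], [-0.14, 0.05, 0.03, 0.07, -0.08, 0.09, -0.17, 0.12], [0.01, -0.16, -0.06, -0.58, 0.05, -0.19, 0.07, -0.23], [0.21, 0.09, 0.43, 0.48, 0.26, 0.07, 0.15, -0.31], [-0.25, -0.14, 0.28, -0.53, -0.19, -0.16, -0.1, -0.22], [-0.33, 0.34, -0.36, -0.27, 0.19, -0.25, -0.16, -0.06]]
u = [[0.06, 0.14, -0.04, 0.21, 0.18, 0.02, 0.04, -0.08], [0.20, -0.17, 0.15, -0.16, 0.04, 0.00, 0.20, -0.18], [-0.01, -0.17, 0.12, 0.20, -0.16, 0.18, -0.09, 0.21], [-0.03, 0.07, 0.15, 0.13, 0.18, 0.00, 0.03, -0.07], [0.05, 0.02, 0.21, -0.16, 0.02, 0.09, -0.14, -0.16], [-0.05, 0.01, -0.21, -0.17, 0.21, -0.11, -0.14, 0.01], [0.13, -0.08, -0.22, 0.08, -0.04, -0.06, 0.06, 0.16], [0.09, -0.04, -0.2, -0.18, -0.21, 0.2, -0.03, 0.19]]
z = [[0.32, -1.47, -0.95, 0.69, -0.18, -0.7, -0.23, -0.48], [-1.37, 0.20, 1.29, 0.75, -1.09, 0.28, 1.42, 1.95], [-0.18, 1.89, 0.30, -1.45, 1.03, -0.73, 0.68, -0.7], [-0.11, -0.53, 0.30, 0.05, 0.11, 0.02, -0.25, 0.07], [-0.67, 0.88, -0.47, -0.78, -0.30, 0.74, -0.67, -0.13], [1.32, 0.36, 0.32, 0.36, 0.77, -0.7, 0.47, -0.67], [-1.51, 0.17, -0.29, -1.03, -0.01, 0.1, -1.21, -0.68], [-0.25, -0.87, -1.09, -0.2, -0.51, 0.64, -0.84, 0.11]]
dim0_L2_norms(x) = [0.81, 1.04, 1.01, 1.1, 0.91, 0.57, 0.44, 1.23]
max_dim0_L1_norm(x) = 2.75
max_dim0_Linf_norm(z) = 1.95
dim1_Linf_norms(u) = [0.21, 0.2, 0.21, 0.18, 0.21, 0.21, 0.22, 0.21]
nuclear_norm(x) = 5.14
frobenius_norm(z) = 6.35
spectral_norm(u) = 0.63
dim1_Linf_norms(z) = [1.47, 1.95, 1.89, 0.53, 0.88, 1.32, 1.51, 1.09]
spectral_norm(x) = 1.81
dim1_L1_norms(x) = [1.88, 3.74, 2.83, 0.75, 1.35, 2.0, 1.87, 1.96]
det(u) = 0.00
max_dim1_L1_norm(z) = 8.35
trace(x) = -0.43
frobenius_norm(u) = 1.08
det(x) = 0.00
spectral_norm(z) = 3.73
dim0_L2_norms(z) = [2.56, 2.78, 2.08, 2.23, 1.8, 1.6, 2.33, 2.34]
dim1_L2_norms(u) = [0.33, 0.44, 0.44, 0.29, 0.36, 0.39, 0.34, 0.45]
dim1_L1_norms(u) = [0.77, 1.1, 1.14, 0.66, 0.85, 0.91, 0.83, 1.14]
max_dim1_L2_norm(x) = 1.63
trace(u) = 0.30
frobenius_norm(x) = 2.61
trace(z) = -1.23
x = z @ u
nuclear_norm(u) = 2.62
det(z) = 0.00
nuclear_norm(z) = 13.33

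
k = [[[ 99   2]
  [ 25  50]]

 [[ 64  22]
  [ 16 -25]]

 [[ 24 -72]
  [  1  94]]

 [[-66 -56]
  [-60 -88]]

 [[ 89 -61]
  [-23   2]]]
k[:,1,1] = [50, -25, 94, -88, 2]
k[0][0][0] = 99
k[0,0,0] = 99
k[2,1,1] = 94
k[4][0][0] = 89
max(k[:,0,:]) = 99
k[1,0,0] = 64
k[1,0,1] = 22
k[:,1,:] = [[25, 50], [16, -25], [1, 94], [-60, -88], [-23, 2]]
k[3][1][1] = -88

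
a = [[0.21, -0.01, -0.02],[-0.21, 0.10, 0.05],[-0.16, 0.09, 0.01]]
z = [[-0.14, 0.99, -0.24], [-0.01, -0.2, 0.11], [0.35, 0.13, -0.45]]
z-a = [[-0.35, 1.0, -0.22], [0.2, -0.3, 0.06], [0.51, 0.04, -0.46]]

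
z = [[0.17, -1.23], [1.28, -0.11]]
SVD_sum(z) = [[0.7, -0.58], [0.82, -0.67]] + [[-0.53, -0.65], [0.46, 0.56]]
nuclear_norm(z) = 2.51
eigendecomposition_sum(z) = [[0.09+0.62j, -0.61+0.01j], [(0.64-0.02j), (-0.06+0.63j)]] + [[(0.09-0.62j), -0.61-0.01j], [(0.64+0.02j), -0.06-0.63j]]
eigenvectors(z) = [[(0.08+0.7j),0.08-0.70j], [0.71+0.00j,0.71-0.00j]]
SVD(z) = [[-0.65, -0.76], [-0.76, 0.65]] @ diag([1.3975731410620966, 1.1131438879955389]) @ [[-0.77, 0.63], [0.63, 0.77]]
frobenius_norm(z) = 1.79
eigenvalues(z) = [(0.03+1.25j), (0.03-1.25j)]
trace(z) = 0.06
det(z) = 1.56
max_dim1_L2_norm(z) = 1.28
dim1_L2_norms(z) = [1.24, 1.28]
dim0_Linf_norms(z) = [1.28, 1.23]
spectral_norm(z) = 1.40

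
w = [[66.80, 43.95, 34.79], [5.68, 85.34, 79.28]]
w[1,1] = 85.34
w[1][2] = 79.28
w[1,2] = 79.28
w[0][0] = 66.8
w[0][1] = 43.95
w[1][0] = 5.68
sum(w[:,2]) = 114.07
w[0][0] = 66.8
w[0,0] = 66.8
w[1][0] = 5.68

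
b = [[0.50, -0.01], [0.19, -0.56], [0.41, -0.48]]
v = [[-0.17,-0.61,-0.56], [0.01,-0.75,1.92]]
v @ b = [[-0.43, 0.61], [0.65, -0.5]]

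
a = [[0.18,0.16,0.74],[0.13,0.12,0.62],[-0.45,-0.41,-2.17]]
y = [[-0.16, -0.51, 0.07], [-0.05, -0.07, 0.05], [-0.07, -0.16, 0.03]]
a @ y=[[-0.09, -0.22, 0.04], [-0.07, -0.17, 0.03], [0.24, 0.61, -0.12]]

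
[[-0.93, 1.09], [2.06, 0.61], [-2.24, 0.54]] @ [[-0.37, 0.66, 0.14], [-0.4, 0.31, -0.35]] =[[-0.09, -0.28, -0.51], [-1.01, 1.55, 0.07], [0.61, -1.31, -0.5]]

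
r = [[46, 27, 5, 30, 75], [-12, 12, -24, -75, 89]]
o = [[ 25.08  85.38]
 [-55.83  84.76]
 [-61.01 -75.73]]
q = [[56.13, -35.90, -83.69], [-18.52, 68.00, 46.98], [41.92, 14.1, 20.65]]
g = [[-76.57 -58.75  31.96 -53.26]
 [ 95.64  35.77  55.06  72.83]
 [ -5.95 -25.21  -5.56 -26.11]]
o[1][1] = 84.76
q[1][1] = 68.0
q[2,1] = 14.1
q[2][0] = 41.92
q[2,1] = 14.1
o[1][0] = -55.83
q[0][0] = 56.13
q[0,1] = -35.9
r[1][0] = -12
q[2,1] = 14.1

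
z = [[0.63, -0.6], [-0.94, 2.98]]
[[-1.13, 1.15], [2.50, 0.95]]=z @ [[-1.42, 3.05], [0.39, 1.28]]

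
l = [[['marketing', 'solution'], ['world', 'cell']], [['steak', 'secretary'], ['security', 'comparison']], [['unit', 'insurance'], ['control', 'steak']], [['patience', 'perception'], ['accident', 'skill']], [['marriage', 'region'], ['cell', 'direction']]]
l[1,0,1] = 'secretary'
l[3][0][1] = 'perception'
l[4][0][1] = 'region'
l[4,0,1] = 'region'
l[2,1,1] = 'steak'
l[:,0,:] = [['marketing', 'solution'], ['steak', 'secretary'], ['unit', 'insurance'], ['patience', 'perception'], ['marriage', 'region']]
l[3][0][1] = 'perception'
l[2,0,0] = 'unit'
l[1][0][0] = 'steak'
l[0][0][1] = 'solution'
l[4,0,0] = 'marriage'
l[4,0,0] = 'marriage'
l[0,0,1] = 'solution'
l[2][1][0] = 'control'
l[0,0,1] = 'solution'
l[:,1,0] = ['world', 'security', 'control', 'accident', 'cell']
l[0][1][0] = 'world'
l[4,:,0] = ['marriage', 'cell']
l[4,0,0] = 'marriage'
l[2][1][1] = 'steak'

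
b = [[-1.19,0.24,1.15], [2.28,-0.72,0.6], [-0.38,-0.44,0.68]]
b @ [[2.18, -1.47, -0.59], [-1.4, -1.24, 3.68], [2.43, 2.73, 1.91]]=[[-0.14, 4.59, 3.78], [7.44, -0.82, -2.85], [1.44, 2.96, -0.10]]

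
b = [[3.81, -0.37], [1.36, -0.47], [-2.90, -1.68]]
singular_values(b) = [5.01, 1.68]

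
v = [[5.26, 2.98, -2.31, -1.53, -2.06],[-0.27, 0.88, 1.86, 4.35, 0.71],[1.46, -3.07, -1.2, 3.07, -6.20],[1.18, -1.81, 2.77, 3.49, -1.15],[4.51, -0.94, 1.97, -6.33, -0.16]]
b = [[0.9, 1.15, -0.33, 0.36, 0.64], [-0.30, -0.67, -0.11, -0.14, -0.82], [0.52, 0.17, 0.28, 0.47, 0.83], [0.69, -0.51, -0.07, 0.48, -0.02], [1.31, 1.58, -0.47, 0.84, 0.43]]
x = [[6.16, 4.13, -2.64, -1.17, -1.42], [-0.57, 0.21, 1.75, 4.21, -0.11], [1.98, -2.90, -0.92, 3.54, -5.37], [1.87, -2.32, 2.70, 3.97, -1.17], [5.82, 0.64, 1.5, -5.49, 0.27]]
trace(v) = 8.27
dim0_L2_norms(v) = [7.18, 4.82, 4.67, 9.11, 6.67]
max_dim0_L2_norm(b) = 2.13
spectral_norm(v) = 10.14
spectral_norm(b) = 3.07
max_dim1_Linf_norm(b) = 1.58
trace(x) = 9.69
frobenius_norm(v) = 14.97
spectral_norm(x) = 10.99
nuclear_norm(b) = 5.35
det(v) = 579.23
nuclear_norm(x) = 29.67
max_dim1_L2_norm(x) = 8.17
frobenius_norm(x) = 15.53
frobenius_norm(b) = 3.41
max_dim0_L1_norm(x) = 18.38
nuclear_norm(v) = 28.84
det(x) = 1280.79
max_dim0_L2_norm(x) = 8.92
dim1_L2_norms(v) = [6.96, 4.87, 7.8, 5.08, 8.07]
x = v + b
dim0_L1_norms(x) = [16.4, 10.2, 9.51, 18.38, 8.34]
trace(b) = 1.42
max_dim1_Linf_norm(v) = 6.33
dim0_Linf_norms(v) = [5.26, 3.07, 2.77, 6.33, 6.2]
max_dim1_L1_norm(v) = 15.0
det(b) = 0.00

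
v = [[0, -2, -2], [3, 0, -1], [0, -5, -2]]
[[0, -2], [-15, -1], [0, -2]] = v @[[-5, 0], [0, 0], [0, 1]]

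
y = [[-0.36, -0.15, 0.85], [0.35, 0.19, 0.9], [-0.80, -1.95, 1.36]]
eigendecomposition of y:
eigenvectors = [[(-0.9+0j), (0.25-0.25j), 0.25+0.25j],  [(0.44+0j), (0.13-0.49j), 0.13+0.49j],  [(0.08+0j), (0.79+0j), (0.79-0j)]]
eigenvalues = [(-0.36+0j), (0.78+1.47j), (0.78-1.47j)]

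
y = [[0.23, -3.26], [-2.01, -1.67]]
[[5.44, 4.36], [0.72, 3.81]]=y @ [[0.97, -0.74], [-1.60, -1.39]]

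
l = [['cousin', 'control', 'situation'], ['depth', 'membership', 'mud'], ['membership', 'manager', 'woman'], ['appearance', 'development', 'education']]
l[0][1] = 'control'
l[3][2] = 'education'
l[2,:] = ['membership', 'manager', 'woman']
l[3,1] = 'development'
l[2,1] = 'manager'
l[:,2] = ['situation', 'mud', 'woman', 'education']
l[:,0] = ['cousin', 'depth', 'membership', 'appearance']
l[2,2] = 'woman'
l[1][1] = 'membership'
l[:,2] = ['situation', 'mud', 'woman', 'education']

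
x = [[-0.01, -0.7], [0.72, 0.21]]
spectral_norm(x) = 0.83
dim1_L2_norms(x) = [0.7, 0.75]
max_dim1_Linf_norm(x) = 0.72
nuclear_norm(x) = 1.43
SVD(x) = [[-0.62, 0.78], [0.78, 0.62]] @ diag([0.8274612809816068, 0.6065540606378614]) @ [[0.69, 0.72], [0.72, -0.69]]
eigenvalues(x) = [(0.1+0.7j), (0.1-0.7j)]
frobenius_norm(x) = 1.03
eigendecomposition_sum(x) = [[(-0+0.36j), -0.35+0.05j], [0.36-0.05j, 0.10+0.34j]] + [[-0.00-0.36j, -0.35-0.05j], [(0.36+0.05j), (0.1-0.34j)]]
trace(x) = 0.20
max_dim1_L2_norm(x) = 0.75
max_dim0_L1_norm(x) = 0.91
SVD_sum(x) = [[-0.35, -0.37], [0.45, 0.47]] + [[0.34, -0.33], [0.27, -0.26]]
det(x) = 0.50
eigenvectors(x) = [[0.11-0.69j, (0.11+0.69j)],  [-0.71+0.00j, -0.71-0.00j]]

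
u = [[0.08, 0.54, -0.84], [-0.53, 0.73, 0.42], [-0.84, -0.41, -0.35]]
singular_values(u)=[1.0, 1.0, 0.99]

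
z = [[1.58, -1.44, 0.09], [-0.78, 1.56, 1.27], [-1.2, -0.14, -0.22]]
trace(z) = 2.92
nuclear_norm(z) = 4.90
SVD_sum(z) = [[1.34, -1.44, -0.52], [-1.28, 1.37, 0.5], [-0.42, 0.45, 0.16]] + [[0.36, 0.20, 0.39],[0.59, 0.32, 0.62],[-0.62, -0.34, -0.66]] + [[-0.13,-0.2,0.23], [-0.08,-0.13,0.15], [-0.16,-0.25,0.27]]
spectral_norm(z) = 2.89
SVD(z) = [[-0.71, -0.39, 0.59], [0.67, -0.63, 0.39], [0.22, 0.67, 0.71]] @ diag([2.885245386092445, 1.4483772799963617, 0.5644132500416741]) @ [[-0.66, 0.71, 0.26], [-0.64, -0.35, -0.68], [-0.39, -0.61, 0.69]]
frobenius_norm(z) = 3.28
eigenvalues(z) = [(2.88+0j), (0.02+0.9j), (0.02-0.9j)]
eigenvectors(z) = [[(0.71+0j), 0.10+0.46j, (0.1-0.46j)], [(-0.66+0j), 0.35+0.44j, (0.35-0.44j)], [-0.25+0.00j, (-0.68+0j), (-0.68-0j)]]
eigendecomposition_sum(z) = [[(1.37-0j),(-1.43-0j),-0.55-0.00j], [(-1.26+0j),(1.32+0j),0.51+0.00j], [-0.47+0.00j,0.50+0.00j,0.19+0.00j]] + [[0.11+0.24j, (-0+0.23j), (0.32+0.08j)], [0.24+0.19j, (0.12+0.24j), 0.38-0.09j], [(-0.36+0.08j), (-0.32-0.07j), (-0.2+0.43j)]] + [[(0.11-0.24j), (-0-0.23j), (0.32-0.08j)], [(0.24-0.19j), (0.12-0.24j), (0.38+0.09j)], [(-0.36-0.08j), -0.32+0.07j, -0.20-0.43j]]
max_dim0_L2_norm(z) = 2.13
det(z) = 2.36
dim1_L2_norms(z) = [2.14, 2.16, 1.23]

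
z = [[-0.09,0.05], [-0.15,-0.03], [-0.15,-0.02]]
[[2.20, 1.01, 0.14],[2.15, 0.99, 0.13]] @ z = [[-0.37, 0.08], [-0.36, 0.08]]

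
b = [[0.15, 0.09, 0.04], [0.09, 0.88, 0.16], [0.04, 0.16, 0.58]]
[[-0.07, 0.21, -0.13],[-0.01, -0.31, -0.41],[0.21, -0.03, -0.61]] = b @ [[-0.59, 1.75, -0.44], [-0.02, -0.53, -0.25], [0.40, -0.03, -0.95]]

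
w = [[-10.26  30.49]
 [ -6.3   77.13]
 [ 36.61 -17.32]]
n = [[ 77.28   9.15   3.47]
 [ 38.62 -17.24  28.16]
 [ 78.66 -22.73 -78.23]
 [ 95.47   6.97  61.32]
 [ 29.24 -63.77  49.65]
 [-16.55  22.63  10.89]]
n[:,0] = [77.28, 38.62, 78.66, 95.47, 29.24, -16.55]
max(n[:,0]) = 95.47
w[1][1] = 77.13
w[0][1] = 30.49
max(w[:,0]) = 36.61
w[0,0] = -10.26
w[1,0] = -6.3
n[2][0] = 78.66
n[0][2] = 3.47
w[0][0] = -10.26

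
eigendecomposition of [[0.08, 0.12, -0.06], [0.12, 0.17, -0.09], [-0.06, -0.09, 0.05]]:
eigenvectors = [[-0.52, -0.74, 0.43], [-0.76, 0.63, 0.17], [0.4, 0.23, 0.89]]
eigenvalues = [0.3, -0.0, 0.0]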